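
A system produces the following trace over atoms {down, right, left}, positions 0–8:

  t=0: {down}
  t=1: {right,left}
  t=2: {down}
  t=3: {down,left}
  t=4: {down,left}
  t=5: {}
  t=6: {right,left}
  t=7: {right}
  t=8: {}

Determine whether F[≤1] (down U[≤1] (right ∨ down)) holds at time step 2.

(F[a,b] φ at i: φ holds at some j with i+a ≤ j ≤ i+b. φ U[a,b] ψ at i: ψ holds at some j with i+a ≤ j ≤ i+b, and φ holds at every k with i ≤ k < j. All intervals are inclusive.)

Check (down U[≤1] (right ∨ down)) at each j in [2,3]:
  j=2: holds
  j=3: holds
Found at j=2 → formula holds.

Holds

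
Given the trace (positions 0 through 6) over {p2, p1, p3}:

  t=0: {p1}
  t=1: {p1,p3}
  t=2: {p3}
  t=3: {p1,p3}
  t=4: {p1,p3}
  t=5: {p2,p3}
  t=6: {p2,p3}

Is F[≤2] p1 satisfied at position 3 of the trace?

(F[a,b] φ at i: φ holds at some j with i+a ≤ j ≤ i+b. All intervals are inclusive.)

Yes

Check p1 at each j in [3,5]:
  j=3: true
  j=4: true
  j=5: false
Found at j=3 → formula holds.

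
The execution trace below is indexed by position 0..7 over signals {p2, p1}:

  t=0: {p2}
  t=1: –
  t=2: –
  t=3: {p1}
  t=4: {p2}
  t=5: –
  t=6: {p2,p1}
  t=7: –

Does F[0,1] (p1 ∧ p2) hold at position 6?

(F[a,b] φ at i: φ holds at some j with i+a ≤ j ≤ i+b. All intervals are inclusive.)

Yes

Check (p1 ∧ p2) at each j in [6,7]:
  j=6: true
  j=7: false
Found at j=6 → formula holds.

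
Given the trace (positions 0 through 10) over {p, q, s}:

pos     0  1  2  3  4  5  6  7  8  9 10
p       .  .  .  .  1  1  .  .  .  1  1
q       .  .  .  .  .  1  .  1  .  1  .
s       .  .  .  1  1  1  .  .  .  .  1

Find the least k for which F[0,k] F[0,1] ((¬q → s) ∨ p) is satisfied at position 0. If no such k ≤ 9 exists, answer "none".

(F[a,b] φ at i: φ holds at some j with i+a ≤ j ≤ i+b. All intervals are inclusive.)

Scan j = 0,1,… for F[0,1] ((¬q → s) ∨ p):
  j=0: fails
  j=1: fails
  j=2: holds
First hit at j=2, so smallest k = 2-0 = 2.

2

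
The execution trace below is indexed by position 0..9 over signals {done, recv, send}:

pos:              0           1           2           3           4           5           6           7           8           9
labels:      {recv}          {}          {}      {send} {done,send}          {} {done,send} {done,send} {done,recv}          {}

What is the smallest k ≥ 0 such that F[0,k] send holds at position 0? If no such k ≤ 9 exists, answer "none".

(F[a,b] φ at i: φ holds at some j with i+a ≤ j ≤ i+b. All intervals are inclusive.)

Scan j = 0,1,… for send:
  j=0: fails
  j=1: fails
  j=2: fails
  j=3: holds
First hit at j=3, so smallest k = 3-0 = 3.

3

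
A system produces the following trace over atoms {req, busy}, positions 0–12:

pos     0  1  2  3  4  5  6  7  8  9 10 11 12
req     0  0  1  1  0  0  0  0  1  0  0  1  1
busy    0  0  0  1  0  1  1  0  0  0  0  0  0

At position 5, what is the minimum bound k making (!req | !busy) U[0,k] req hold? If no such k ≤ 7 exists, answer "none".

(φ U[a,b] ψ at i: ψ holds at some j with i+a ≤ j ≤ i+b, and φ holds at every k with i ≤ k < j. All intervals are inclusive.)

Need earliest j ≥ 5 with req, and (!req | !busy) at every k in [5,j-1].
  j=5: rhs fails.
  j=6: rhs fails.
  j=7: rhs fails.
  j=8: rhs holds; lhs holds on [5,7]. k = 3.

3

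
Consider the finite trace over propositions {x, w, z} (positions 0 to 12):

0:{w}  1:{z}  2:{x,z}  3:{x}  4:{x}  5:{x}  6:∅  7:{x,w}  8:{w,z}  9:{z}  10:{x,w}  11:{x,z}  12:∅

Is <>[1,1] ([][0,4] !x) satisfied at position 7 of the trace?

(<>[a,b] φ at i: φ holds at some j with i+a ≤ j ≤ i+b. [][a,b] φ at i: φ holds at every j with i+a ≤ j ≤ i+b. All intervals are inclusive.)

Check [][0,4] !x at each j in [8,8]:
  j=8: fails at 10
No position in the window satisfies it → formula fails.

Does not hold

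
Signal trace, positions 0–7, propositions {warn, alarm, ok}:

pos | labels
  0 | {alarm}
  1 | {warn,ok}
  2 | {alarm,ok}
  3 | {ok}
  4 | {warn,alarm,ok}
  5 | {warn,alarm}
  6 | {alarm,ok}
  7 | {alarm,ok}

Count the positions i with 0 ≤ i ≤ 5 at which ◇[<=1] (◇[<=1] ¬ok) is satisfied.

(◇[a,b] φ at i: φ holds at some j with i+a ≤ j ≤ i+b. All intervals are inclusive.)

Evaluate at each i in [0,5]:
  i=0: ✓ (witness j=0)
  i=1: ✗ (none in [1,2])
  i=2: ✗ (none in [2,3])
  i=3: ✓ (witness j=4)
  i=4: ✓ (witness j=4)
  i=5: ✓ (witness j=5)
Positions where it holds: {0, 3, 4, 5} → 4.

4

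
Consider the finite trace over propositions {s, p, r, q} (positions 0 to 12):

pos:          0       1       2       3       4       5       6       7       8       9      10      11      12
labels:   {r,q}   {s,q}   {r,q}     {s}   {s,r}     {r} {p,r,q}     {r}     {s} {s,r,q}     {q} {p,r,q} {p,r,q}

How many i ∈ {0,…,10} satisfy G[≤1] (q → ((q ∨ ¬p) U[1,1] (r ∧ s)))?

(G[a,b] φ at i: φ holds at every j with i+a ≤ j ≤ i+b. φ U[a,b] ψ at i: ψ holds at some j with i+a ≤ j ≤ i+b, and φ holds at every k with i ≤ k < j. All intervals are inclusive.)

Evaluate at each i in [0,10]:
  i=0: ✗ (fails at j=0)
  i=1: ✗ (fails at j=1)
  i=2: ✗ (fails at j=2)
  i=3: ✓ (all of [3,4])
  i=4: ✓ (all of [4,5])
  i=5: ✗ (fails at j=6)
  i=6: ✗ (fails at j=6)
  i=7: ✓ (all of [7,8])
  i=8: ✗ (fails at j=9)
  i=9: ✗ (fails at j=9)
  i=10: ✗ (fails at j=10)
Positions where it holds: {3, 4, 7} → 3.

3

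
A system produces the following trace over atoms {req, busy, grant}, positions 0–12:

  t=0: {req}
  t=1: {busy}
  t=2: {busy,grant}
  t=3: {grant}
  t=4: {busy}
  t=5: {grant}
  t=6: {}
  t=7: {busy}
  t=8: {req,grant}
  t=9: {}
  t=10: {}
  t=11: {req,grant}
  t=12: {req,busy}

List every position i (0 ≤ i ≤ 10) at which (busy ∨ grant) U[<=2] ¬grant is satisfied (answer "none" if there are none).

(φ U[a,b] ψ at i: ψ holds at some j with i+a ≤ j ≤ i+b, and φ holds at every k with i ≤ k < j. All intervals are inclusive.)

0, 1, 2, 3, 4, 5, 6, 7, 8, 9, 10

Evaluate at each i in [0,10]:
  i=0: ✓ (rhs at j=0)
  i=1: ✓ (rhs at j=1)
  i=2: ✓ (rhs at j=4; lhs holds on [2,3])
  i=3: ✓ (rhs at j=4; lhs holds on [3,3])
  i=4: ✓ (rhs at j=4)
  i=5: ✓ (rhs at j=6; lhs holds on [5,5])
  i=6: ✓ (rhs at j=6)
  i=7: ✓ (rhs at j=7)
  i=8: ✓ (rhs at j=9; lhs holds on [8,8])
  i=9: ✓ (rhs at j=9)
  i=10: ✓ (rhs at j=10)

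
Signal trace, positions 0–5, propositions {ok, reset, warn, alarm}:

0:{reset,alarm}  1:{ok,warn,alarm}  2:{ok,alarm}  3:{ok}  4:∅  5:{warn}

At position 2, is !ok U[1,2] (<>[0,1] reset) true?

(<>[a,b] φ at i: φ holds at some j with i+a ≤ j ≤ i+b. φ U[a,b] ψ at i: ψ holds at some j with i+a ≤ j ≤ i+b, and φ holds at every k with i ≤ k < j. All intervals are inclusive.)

Does not hold

Need some j in [3,4] with <>[0,1] reset, and !ok at every k in [2,j-1].
  j=3: <>[0,1] reset — fails (none in [3,4]).
  j=4: <>[0,1] reset — fails (none in [4,5]).
No j in the window works → until fails.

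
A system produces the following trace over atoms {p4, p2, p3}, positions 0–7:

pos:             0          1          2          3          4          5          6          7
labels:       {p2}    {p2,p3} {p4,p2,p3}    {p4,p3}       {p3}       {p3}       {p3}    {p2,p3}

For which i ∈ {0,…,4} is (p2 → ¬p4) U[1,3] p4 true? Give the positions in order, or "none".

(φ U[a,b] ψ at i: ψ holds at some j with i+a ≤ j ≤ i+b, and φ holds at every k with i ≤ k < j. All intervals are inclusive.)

Evaluate at each i in [0,4]:
  i=0: ✓ (rhs at j=2; lhs holds on [0,1])
  i=1: ✓ (rhs at j=2; lhs holds on [1,1])
  i=2: ✗ (lhs fails at k=2 before rhs at j=3)
  i=3: ✗ (no rhs in [4,6])
  i=4: ✗ (no rhs in [5,7])

0, 1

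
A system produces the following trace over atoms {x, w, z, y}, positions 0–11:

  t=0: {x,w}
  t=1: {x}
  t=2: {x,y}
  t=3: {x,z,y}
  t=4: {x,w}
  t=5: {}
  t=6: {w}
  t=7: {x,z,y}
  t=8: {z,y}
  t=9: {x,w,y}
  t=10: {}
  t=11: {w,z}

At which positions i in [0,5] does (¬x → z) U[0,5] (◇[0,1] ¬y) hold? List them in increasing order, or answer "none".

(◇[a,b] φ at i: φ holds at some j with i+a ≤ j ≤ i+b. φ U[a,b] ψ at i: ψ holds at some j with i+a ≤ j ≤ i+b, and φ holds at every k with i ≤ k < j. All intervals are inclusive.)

0, 1, 2, 3, 4, 5

Evaluate at each i in [0,5]:
  i=0: ✓ (rhs at j=0)
  i=1: ✓ (rhs at j=1)
  i=2: ✓ (rhs at j=3; lhs holds on [2,2])
  i=3: ✓ (rhs at j=3)
  i=4: ✓ (rhs at j=4)
  i=5: ✓ (rhs at j=5)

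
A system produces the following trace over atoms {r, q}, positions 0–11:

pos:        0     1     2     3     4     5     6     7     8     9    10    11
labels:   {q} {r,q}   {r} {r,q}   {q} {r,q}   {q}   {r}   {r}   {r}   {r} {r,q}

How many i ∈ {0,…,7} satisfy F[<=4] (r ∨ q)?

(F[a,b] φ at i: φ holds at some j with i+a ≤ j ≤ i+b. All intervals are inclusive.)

Evaluate at each i in [0,7]:
  i=0: ✓ (witness j=0)
  i=1: ✓ (witness j=1)
  i=2: ✓ (witness j=2)
  i=3: ✓ (witness j=3)
  i=4: ✓ (witness j=4)
  i=5: ✓ (witness j=5)
  i=6: ✓ (witness j=6)
  i=7: ✓ (witness j=7)
Positions where it holds: {0, 1, 2, 3, 4, 5, 6, 7} → 8.

8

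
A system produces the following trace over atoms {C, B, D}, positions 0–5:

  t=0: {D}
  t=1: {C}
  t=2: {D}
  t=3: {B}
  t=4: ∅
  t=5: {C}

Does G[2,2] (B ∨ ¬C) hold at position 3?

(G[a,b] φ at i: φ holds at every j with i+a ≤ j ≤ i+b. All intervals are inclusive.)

No

Check (B ∨ ¬C) at every j in [5,5]:
  j=5: false
Fails at j=5 → formula fails.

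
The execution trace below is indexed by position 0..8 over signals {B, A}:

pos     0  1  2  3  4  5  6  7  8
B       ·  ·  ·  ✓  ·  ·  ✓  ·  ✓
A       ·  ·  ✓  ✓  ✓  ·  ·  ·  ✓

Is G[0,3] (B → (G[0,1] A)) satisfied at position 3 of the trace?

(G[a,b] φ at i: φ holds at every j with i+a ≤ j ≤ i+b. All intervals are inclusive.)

Check (B → (G[0,1] A)) at every j in [3,6]:
  j=3: antecedent true; consequent holds on [3,4] → ✓
  j=4: antecedent false → ✓
  j=5: antecedent false → ✓
  j=6: antecedent true; consequent fails at 6 → ✗
Fails at j=6 → formula fails.

False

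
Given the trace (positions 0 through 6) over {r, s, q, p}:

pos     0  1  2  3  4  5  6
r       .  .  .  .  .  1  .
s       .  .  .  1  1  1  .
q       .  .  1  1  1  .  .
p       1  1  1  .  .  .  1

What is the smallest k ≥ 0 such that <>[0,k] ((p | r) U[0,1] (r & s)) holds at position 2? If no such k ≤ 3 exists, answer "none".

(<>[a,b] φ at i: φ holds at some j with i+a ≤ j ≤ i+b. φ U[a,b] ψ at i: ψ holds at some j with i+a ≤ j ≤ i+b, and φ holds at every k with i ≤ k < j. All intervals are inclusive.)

Scan j = 2,3,… for ((p | r) U[0,1] (r & s)):
  j=2: fails
  j=3: fails
  j=4: fails
  j=5: holds
First hit at j=5, so smallest k = 5-2 = 3.

3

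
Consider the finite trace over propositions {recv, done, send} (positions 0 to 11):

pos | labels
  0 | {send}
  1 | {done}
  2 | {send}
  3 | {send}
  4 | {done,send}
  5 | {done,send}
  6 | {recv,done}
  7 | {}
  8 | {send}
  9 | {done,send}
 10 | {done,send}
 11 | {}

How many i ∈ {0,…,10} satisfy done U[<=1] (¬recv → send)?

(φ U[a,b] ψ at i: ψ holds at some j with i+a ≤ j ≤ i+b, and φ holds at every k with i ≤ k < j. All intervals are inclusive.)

Evaluate at each i in [0,10]:
  i=0: ✓ (rhs at j=0)
  i=1: ✓ (rhs at j=2; lhs holds on [1,1])
  i=2: ✓ (rhs at j=2)
  i=3: ✓ (rhs at j=3)
  i=4: ✓ (rhs at j=4)
  i=5: ✓ (rhs at j=5)
  i=6: ✓ (rhs at j=6)
  i=7: ✗ (lhs fails at k=7 before rhs at j=8)
  i=8: ✓ (rhs at j=8)
  i=9: ✓ (rhs at j=9)
  i=10: ✓ (rhs at j=10)
Positions where it holds: {0, 1, 2, 3, 4, 5, 6, 8, 9, 10} → 10.

10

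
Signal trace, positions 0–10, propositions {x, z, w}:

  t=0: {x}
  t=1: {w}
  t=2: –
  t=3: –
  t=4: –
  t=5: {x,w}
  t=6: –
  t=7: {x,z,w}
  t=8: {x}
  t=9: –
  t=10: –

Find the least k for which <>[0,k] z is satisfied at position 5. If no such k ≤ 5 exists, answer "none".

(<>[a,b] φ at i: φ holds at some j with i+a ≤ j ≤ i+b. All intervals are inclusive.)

Scan j = 5,6,… for z:
  j=5: fails
  j=6: fails
  j=7: holds
First hit at j=7, so smallest k = 7-5 = 2.

2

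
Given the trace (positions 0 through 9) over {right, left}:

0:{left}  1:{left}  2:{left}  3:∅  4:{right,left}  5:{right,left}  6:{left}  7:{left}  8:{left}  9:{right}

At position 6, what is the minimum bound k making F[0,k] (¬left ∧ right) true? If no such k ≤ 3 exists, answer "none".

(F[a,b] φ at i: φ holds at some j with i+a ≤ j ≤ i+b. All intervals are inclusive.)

Scan j = 6,7,… for (¬left ∧ right):
  j=6: fails
  j=7: fails
  j=8: fails
  j=9: holds
First hit at j=9, so smallest k = 9-6 = 3.

3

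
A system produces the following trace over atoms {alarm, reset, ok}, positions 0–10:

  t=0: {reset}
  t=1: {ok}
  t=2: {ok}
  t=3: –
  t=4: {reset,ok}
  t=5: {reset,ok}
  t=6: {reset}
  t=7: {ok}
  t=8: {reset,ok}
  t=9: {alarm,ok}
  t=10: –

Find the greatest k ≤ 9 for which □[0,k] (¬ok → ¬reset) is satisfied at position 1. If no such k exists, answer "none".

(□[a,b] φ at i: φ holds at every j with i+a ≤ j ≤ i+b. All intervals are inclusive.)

(¬ok → ¬reset) must hold from j=1 onward; find where it first fails.
  j=1: holds
  j=2: holds
  j=3: holds
  j=4: holds
  j=5: holds
  j=6: fails
Holds on [1,5], so largest k = 4.

4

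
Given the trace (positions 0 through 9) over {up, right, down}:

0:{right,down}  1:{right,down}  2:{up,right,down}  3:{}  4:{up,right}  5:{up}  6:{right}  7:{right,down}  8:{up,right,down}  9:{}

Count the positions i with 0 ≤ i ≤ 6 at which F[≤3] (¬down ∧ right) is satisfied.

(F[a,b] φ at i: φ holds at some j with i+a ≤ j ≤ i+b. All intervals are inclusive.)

Evaluate at each i in [0,6]:
  i=0: ✗ (none in [0,3])
  i=1: ✓ (witness j=4)
  i=2: ✓ (witness j=4)
  i=3: ✓ (witness j=4)
  i=4: ✓ (witness j=4)
  i=5: ✓ (witness j=6)
  i=6: ✓ (witness j=6)
Positions where it holds: {1, 2, 3, 4, 5, 6} → 6.

6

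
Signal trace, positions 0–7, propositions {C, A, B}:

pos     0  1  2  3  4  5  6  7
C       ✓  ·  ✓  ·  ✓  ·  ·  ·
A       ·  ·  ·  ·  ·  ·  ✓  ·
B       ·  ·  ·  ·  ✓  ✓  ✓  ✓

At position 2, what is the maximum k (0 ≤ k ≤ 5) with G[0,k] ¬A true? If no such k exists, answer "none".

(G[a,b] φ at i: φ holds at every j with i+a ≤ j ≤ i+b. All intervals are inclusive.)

3

¬A must hold from j=2 onward; find where it first fails.
  j=2: holds
  j=3: holds
  j=4: holds
  j=5: holds
  j=6: fails
Holds on [2,5], so largest k = 3.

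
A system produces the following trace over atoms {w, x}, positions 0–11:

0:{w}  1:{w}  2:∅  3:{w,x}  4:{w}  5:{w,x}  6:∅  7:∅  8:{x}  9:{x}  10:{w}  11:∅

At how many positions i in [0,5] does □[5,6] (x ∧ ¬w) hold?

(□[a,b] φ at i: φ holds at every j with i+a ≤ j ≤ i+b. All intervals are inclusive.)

1

Evaluate at each i in [0,5]:
  i=0: ✗ (fails at j=5)
  i=1: ✗ (fails at j=6)
  i=2: ✗ (fails at j=7)
  i=3: ✓ (all of [8,9])
  i=4: ✗ (fails at j=10)
  i=5: ✗ (fails at j=10)
Positions where it holds: {3} → 1.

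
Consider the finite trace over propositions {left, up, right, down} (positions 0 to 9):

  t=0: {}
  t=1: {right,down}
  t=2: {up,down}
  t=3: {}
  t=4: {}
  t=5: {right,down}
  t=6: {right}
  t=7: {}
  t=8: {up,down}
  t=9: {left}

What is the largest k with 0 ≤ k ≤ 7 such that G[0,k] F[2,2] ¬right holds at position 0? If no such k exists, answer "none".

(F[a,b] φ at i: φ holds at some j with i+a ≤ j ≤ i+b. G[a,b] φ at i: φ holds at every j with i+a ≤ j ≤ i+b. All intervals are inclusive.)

2

F[2,2] ¬right must hold from j=0 onward; find where it first fails.
  j=0: holds
  j=1: holds
  j=2: holds
  j=3: fails
Holds on [0,2], so largest k = 2.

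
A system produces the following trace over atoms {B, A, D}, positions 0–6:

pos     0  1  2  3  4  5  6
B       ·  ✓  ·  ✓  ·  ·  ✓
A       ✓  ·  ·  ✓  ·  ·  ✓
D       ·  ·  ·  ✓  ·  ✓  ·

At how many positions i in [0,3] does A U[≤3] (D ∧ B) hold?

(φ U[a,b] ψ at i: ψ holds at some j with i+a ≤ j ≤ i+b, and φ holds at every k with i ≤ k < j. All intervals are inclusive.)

1

Evaluate at each i in [0,3]:
  i=0: ✗ (lhs fails at k=1 before rhs at j=3)
  i=1: ✗ (lhs fails at k=1 before rhs at j=3)
  i=2: ✗ (lhs fails at k=2 before rhs at j=3)
  i=3: ✓ (rhs at j=3)
Positions where it holds: {3} → 1.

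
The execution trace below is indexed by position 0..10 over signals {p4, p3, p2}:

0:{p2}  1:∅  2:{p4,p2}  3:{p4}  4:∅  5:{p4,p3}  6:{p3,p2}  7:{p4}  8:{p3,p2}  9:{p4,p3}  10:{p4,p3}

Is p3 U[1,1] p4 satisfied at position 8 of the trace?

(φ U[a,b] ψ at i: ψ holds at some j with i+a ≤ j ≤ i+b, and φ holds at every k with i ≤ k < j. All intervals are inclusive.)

Need some j in [9,9] with p4, and p3 at every k in [8,j-1].
  j=9: p4 holds; p3 holds at every k in [8,8] → satisfied.

Holds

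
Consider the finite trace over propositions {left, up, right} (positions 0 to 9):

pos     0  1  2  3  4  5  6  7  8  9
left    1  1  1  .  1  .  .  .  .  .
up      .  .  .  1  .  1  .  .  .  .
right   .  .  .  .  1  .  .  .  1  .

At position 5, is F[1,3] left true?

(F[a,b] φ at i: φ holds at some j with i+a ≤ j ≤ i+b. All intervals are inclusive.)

Check left at each j in [6,8]:
  j=6: false
  j=7: false
  j=8: false
No position in the window satisfies it → formula fails.

False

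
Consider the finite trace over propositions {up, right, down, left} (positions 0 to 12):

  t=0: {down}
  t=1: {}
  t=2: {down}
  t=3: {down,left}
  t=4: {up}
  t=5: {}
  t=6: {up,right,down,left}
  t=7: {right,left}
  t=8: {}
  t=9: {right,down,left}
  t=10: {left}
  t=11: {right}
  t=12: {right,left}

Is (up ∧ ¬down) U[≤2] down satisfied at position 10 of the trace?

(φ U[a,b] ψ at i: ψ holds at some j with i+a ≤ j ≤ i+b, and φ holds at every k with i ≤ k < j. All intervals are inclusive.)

No

Need some j in [10,12] with down, and (up ∧ ¬down) at every k in [10,j-1].
  j=10: down false.
  j=11: down false.
  j=12: down false.
No j in the window works → until fails.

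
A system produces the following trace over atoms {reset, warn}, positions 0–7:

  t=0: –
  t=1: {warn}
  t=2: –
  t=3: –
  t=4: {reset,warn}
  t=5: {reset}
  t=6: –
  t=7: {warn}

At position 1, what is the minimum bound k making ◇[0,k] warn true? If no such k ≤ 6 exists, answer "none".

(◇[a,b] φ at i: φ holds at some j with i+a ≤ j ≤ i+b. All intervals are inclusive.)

Scan j = 1,2,… for warn:
  j=1: holds
First hit at j=1, so smallest k = 1-1 = 0.

0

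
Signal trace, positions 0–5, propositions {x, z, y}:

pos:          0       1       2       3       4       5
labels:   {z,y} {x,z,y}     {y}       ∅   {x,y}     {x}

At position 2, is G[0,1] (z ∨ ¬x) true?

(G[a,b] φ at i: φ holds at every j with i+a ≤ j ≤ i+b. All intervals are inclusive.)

Check (z ∨ ¬x) at every j in [2,3]:
  j=2: true
  j=3: true
All positions satisfy it → formula holds.

Holds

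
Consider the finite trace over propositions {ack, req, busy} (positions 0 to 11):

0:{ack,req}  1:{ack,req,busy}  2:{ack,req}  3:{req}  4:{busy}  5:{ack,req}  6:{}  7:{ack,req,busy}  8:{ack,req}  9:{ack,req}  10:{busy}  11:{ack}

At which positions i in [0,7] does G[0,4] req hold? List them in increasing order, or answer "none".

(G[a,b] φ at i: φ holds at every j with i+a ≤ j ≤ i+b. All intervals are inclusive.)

none

Evaluate at each i in [0,7]:
  i=0: ✗ (fails at j=4)
  i=1: ✗ (fails at j=4)
  i=2: ✗ (fails at j=4)
  i=3: ✗ (fails at j=4)
  i=4: ✗ (fails at j=4)
  i=5: ✗ (fails at j=6)
  i=6: ✗ (fails at j=6)
  i=7: ✗ (fails at j=10)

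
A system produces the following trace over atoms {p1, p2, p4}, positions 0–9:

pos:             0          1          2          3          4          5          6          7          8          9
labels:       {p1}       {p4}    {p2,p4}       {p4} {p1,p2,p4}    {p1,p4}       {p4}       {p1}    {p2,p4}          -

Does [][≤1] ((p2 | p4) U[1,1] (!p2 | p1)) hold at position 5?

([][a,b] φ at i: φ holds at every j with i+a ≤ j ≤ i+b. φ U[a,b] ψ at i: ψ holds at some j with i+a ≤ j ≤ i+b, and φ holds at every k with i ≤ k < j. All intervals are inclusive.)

Yes

Check ((p2 | p4) U[1,1] (!p2 | p1)) at every j in [5,6]:
  j=5: holds
  j=6: holds
All positions satisfy it → formula holds.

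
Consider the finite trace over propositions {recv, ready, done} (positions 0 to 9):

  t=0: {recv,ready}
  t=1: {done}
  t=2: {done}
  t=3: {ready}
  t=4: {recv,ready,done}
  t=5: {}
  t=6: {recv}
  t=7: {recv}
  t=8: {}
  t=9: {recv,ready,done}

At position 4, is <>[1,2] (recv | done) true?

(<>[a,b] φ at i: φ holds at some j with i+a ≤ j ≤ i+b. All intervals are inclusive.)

Check (recv | done) at each j in [5,6]:
  j=5: false
  j=6: true
Found at j=6 → formula holds.

True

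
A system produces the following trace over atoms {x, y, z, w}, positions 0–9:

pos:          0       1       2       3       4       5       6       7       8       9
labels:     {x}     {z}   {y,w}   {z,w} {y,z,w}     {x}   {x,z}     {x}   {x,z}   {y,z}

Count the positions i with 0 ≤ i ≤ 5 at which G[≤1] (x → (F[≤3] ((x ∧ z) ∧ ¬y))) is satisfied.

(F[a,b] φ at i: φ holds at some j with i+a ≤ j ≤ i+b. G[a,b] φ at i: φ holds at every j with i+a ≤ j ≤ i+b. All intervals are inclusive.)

Evaluate at each i in [0,5]:
  i=0: ✗ (fails at j=0)
  i=1: ✓ (all of [1,2])
  i=2: ✓ (all of [2,3])
  i=3: ✓ (all of [3,4])
  i=4: ✓ (all of [4,5])
  i=5: ✓ (all of [5,6])
Positions where it holds: {1, 2, 3, 4, 5} → 5.

5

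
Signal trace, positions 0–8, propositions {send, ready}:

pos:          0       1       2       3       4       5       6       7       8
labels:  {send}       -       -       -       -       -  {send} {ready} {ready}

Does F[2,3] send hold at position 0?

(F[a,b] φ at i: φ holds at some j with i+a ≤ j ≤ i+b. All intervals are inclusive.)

Does not hold

Check send at each j in [2,3]:
  j=2: false
  j=3: false
No position in the window satisfies it → formula fails.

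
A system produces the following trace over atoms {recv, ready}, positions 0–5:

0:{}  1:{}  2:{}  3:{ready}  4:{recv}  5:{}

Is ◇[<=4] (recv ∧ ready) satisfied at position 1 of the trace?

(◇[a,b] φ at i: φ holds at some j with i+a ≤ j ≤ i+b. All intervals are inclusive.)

Check (recv ∧ ready) at each j in [1,5]:
  j=1: false
  j=2: false
  j=3: false
  j=4: false
  j=5: false
No position in the window satisfies it → formula fails.

No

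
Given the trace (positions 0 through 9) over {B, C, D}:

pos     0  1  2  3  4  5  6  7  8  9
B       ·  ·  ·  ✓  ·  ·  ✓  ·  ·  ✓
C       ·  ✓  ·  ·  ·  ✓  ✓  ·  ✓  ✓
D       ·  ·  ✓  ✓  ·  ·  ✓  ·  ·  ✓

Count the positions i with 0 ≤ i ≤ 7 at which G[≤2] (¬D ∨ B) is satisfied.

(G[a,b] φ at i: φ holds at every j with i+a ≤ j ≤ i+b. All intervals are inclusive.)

Evaluate at each i in [0,7]:
  i=0: ✗ (fails at j=2)
  i=1: ✗ (fails at j=2)
  i=2: ✗ (fails at j=2)
  i=3: ✓ (all of [3,5])
  i=4: ✓ (all of [4,6])
  i=5: ✓ (all of [5,7])
  i=6: ✓ (all of [6,8])
  i=7: ✓ (all of [7,9])
Positions where it holds: {3, 4, 5, 6, 7} → 5.

5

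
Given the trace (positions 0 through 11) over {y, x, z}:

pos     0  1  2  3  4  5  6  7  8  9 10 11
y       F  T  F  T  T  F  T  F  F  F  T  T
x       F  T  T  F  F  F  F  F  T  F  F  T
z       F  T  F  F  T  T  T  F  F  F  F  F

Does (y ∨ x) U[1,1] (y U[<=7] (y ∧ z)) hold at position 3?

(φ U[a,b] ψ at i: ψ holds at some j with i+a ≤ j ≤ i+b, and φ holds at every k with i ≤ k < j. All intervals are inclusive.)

Need some j in [4,4] with (y U[<=7] (y ∧ z)), and (y ∨ x) at every k in [3,j-1].
  j=4: (y U[<=7] (y ∧ z)) holds; (y ∨ x) holds at every k in [3,3] → satisfied.

Holds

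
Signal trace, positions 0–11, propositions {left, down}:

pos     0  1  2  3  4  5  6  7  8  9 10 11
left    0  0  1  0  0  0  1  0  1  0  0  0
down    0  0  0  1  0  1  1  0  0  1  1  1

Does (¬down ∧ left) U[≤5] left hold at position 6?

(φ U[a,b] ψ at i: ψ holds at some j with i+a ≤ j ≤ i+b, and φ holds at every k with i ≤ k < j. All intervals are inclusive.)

Need some j in [6,11] with left, and (¬down ∧ left) at every k in [6,j-1].
  j=6: left holds; no prefix to check → satisfied.

Yes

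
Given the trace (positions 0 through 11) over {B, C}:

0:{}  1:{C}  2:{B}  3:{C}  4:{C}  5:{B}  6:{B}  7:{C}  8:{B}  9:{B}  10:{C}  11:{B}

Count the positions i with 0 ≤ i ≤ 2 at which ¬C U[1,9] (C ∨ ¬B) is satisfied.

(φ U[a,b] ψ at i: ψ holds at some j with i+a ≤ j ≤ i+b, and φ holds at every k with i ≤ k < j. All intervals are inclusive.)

2

Evaluate at each i in [0,2]:
  i=0: ✓ (rhs at j=1; lhs holds on [0,0])
  i=1: ✗ (lhs fails at k=1 before rhs at j=3)
  i=2: ✓ (rhs at j=3; lhs holds on [2,2])
Positions where it holds: {0, 2} → 2.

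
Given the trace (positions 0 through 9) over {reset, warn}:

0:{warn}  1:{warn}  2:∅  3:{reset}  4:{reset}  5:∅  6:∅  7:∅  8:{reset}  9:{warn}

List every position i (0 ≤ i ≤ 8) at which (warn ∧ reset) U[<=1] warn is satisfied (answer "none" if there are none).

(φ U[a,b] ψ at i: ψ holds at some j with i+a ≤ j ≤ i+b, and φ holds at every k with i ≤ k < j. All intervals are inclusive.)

Evaluate at each i in [0,8]:
  i=0: ✓ (rhs at j=0)
  i=1: ✓ (rhs at j=1)
  i=2: ✗ (no rhs in [2,3])
  i=3: ✗ (no rhs in [3,4])
  i=4: ✗ (no rhs in [4,5])
  i=5: ✗ (no rhs in [5,6])
  i=6: ✗ (no rhs in [6,7])
  i=7: ✗ (no rhs in [7,8])
  i=8: ✗ (lhs fails at k=8 before rhs at j=9)

0, 1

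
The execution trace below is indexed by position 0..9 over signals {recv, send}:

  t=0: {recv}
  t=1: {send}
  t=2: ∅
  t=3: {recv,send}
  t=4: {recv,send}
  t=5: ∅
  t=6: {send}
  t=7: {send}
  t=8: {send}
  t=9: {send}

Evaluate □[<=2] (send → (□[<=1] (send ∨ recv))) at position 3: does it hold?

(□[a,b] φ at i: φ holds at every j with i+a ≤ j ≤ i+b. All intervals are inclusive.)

False

Check (send → (□[<=1] (send ∨ recv))) at every j in [3,5]:
  j=3: antecedent true; consequent holds on [3,4] → ✓
  j=4: antecedent true; consequent fails at 5 → ✗
  j=5: antecedent false → ✓
Fails at j=4 → formula fails.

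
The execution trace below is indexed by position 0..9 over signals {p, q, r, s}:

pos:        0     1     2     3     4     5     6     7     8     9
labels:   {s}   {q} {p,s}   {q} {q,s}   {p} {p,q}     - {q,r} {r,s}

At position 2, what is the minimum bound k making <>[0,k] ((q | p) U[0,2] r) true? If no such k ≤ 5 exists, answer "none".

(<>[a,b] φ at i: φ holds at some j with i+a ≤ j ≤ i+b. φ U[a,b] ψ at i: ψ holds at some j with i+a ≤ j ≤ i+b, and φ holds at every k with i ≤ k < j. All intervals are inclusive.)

Scan j = 2,3,… for ((q | p) U[0,2] r):
  j=2: fails
  j=3: fails
  j=4: fails
  j=5: fails
  j=6: fails
  j=7: fails
No j in [2,7] satisfies it → none.

none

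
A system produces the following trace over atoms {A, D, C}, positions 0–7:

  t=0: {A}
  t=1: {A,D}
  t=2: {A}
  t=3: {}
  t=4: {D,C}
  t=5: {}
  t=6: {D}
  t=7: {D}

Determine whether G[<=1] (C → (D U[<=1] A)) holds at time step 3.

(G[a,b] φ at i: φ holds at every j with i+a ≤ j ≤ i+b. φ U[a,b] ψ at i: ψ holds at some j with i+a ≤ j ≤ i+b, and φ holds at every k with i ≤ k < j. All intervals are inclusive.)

Check (C → (D U[<=1] A)) at every j in [3,4]:
  j=3: antecedent false → ✓
  j=4: antecedent true; consequent fails → ✗
Fails at j=4 → formula fails.

Does not hold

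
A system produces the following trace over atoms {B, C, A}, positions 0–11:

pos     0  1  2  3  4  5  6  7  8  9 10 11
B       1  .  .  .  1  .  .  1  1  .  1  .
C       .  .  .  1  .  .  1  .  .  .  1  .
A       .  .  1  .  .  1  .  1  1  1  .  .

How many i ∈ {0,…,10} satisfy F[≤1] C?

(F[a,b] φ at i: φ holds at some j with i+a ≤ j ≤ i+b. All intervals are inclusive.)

Evaluate at each i in [0,10]:
  i=0: ✗ (none in [0,1])
  i=1: ✗ (none in [1,2])
  i=2: ✓ (witness j=3)
  i=3: ✓ (witness j=3)
  i=4: ✗ (none in [4,5])
  i=5: ✓ (witness j=6)
  i=6: ✓ (witness j=6)
  i=7: ✗ (none in [7,8])
  i=8: ✗ (none in [8,9])
  i=9: ✓ (witness j=10)
  i=10: ✓ (witness j=10)
Positions where it holds: {2, 3, 5, 6, 9, 10} → 6.

6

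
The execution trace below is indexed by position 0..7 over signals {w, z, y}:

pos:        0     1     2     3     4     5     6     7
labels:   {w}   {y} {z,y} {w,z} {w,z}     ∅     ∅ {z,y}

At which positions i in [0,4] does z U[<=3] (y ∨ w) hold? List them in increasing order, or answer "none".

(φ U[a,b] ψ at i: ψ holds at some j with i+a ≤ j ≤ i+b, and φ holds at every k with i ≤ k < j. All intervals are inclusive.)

0, 1, 2, 3, 4

Evaluate at each i in [0,4]:
  i=0: ✓ (rhs at j=0)
  i=1: ✓ (rhs at j=1)
  i=2: ✓ (rhs at j=2)
  i=3: ✓ (rhs at j=3)
  i=4: ✓ (rhs at j=4)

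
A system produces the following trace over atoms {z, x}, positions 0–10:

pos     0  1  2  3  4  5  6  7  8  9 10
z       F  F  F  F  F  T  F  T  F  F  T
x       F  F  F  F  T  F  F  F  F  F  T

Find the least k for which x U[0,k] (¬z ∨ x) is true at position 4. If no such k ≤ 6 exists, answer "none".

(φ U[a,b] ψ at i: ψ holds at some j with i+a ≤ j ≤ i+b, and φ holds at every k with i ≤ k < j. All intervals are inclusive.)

0

Need earliest j ≥ 4 with (¬z ∨ x), and x at every k in [4,j-1].
  j=4: rhs holds (empty prefix). k = 0.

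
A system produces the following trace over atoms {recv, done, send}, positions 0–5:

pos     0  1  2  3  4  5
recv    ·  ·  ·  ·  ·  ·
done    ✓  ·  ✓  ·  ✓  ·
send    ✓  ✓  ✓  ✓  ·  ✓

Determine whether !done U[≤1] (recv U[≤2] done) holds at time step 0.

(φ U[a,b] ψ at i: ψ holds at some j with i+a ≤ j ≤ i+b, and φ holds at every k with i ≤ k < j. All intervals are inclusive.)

Yes

Need some j in [0,1] with (recv U[≤2] done), and !done at every k in [0,j-1].
  j=0: (recv U[≤2] done) holds; no prefix to check → satisfied.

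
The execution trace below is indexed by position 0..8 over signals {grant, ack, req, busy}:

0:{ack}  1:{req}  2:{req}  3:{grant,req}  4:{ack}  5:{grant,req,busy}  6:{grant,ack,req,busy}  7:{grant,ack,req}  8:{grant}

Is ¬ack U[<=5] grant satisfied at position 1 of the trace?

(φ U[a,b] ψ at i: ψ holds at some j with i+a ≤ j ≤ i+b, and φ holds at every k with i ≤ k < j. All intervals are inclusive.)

True

Need some j in [1,6] with grant, and ¬ack at every k in [1,j-1].
  j=1: grant false.
  j=2: grant false.
  j=3: grant holds; ¬ack holds at every k in [1,2] → satisfied.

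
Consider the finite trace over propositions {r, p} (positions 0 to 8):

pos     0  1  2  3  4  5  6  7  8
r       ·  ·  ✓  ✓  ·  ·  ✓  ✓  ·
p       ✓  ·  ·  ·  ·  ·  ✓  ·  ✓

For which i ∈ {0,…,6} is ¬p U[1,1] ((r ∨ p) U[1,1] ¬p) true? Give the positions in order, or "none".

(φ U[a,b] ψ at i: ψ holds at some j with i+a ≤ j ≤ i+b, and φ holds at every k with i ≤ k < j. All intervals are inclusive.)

1, 2, 5

Evaluate at each i in [0,6]:
  i=0: ✗ (no rhs in [1,1])
  i=1: ✓ (rhs at j=2; lhs holds on [1,1])
  i=2: ✓ (rhs at j=3; lhs holds on [2,2])
  i=3: ✗ (no rhs in [4,4])
  i=4: ✗ (no rhs in [5,5])
  i=5: ✓ (rhs at j=6; lhs holds on [5,5])
  i=6: ✗ (no rhs in [7,7])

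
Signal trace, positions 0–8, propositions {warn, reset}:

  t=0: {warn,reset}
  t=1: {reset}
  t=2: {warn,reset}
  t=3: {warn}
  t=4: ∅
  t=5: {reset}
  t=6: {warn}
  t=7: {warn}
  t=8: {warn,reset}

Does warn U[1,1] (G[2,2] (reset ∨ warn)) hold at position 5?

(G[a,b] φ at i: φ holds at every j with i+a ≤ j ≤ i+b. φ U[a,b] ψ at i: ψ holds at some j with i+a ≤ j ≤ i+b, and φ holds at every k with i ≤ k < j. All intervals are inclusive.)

Need some j in [6,6] with G[2,2] (reset ∨ warn), and warn at every k in [5,j-1].
  j=6: G[2,2] (reset ∨ warn) holds, but warn fails at k=5 → not this j.
No j in the window works → until fails.

Does not hold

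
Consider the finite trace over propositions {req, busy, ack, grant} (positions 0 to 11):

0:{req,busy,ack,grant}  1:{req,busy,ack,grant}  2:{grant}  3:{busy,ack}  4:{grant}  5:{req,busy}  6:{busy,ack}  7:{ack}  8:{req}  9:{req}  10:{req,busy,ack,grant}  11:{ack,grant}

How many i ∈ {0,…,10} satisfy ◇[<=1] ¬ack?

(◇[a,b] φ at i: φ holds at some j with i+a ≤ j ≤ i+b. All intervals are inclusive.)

8

Evaluate at each i in [0,10]:
  i=0: ✗ (none in [0,1])
  i=1: ✓ (witness j=2)
  i=2: ✓ (witness j=2)
  i=3: ✓ (witness j=4)
  i=4: ✓ (witness j=4)
  i=5: ✓ (witness j=5)
  i=6: ✗ (none in [6,7])
  i=7: ✓ (witness j=8)
  i=8: ✓ (witness j=8)
  i=9: ✓ (witness j=9)
  i=10: ✗ (none in [10,11])
Positions where it holds: {1, 2, 3, 4, 5, 7, 8, 9} → 8.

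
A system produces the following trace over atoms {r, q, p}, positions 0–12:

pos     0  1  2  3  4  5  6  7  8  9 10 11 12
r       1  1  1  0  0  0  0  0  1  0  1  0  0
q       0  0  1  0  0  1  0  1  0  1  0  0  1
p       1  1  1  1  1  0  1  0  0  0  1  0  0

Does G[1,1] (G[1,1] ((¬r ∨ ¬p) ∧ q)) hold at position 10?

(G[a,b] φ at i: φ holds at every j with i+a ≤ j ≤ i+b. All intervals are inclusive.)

Check G[1,1] ((¬r ∨ ¬p) ∧ q) at every j in [11,11]:
  j=11: holds on [12,12]
All positions satisfy it → formula holds.

Holds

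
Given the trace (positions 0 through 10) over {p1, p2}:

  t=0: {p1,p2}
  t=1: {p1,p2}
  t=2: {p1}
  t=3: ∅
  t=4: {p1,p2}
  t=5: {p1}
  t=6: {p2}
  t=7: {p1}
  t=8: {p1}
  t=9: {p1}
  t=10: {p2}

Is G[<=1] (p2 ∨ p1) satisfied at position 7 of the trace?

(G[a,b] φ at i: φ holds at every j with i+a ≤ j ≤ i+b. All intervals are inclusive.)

Yes

Check (p2 ∨ p1) at every j in [7,8]:
  j=7: true
  j=8: true
All positions satisfy it → formula holds.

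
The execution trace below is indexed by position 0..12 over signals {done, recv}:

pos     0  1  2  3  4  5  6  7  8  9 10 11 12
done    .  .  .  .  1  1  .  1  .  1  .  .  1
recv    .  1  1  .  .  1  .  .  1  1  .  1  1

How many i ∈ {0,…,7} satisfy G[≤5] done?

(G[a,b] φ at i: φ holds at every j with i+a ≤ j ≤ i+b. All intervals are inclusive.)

Evaluate at each i in [0,7]:
  i=0: ✗ (fails at j=0)
  i=1: ✗ (fails at j=1)
  i=2: ✗ (fails at j=2)
  i=3: ✗ (fails at j=3)
  i=4: ✗ (fails at j=6)
  i=5: ✗ (fails at j=6)
  i=6: ✗ (fails at j=6)
  i=7: ✗ (fails at j=8)
Positions where it holds: {} → 0.

0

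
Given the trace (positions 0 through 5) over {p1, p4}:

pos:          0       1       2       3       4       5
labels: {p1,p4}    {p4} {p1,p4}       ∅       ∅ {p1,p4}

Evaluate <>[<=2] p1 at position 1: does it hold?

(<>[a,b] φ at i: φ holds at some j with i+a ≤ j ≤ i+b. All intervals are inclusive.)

Holds

Check p1 at each j in [1,3]:
  j=1: false
  j=2: true
  j=3: false
Found at j=2 → formula holds.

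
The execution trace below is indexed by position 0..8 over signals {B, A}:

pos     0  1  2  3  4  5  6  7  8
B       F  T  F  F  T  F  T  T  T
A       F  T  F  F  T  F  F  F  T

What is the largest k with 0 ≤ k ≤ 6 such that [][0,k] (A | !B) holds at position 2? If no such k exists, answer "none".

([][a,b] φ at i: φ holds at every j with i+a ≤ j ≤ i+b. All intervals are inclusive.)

(A | !B) must hold from j=2 onward; find where it first fails.
  j=2: holds
  j=3: holds
  j=4: holds
  j=5: holds
  j=6: fails
Holds on [2,5], so largest k = 3.

3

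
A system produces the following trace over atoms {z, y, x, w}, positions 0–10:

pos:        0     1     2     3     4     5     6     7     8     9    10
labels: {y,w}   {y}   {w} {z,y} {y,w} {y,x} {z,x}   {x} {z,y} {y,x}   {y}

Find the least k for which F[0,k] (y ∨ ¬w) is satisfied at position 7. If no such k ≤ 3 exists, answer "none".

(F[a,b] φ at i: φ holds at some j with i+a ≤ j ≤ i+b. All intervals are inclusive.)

Scan j = 7,8,… for (y ∨ ¬w):
  j=7: holds
First hit at j=7, so smallest k = 7-7 = 0.

0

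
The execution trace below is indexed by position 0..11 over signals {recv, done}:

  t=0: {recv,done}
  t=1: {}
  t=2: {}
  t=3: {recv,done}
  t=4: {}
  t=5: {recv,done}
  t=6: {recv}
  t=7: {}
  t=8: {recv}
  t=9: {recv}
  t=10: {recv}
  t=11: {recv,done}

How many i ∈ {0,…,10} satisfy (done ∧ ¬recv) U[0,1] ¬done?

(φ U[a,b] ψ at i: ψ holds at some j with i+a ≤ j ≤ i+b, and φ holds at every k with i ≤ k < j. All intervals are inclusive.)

Evaluate at each i in [0,10]:
  i=0: ✗ (lhs fails at k=0 before rhs at j=1)
  i=1: ✓ (rhs at j=1)
  i=2: ✓ (rhs at j=2)
  i=3: ✗ (lhs fails at k=3 before rhs at j=4)
  i=4: ✓ (rhs at j=4)
  i=5: ✗ (lhs fails at k=5 before rhs at j=6)
  i=6: ✓ (rhs at j=6)
  i=7: ✓ (rhs at j=7)
  i=8: ✓ (rhs at j=8)
  i=9: ✓ (rhs at j=9)
  i=10: ✓ (rhs at j=10)
Positions where it holds: {1, 2, 4, 6, 7, 8, 9, 10} → 8.

8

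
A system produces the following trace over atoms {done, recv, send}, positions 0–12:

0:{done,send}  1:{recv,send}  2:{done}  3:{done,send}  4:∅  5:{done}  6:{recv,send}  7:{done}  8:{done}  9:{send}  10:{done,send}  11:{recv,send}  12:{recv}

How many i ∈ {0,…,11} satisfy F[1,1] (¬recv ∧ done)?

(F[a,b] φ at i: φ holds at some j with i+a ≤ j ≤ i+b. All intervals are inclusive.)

6

Evaluate at each i in [0,11]:
  i=0: ✗ (none in [1,1])
  i=1: ✓ (witness j=2)
  i=2: ✓ (witness j=3)
  i=3: ✗ (none in [4,4])
  i=4: ✓ (witness j=5)
  i=5: ✗ (none in [6,6])
  i=6: ✓ (witness j=7)
  i=7: ✓ (witness j=8)
  i=8: ✗ (none in [9,9])
  i=9: ✓ (witness j=10)
  i=10: ✗ (none in [11,11])
  i=11: ✗ (none in [12,12])
Positions where it holds: {1, 2, 4, 6, 7, 9} → 6.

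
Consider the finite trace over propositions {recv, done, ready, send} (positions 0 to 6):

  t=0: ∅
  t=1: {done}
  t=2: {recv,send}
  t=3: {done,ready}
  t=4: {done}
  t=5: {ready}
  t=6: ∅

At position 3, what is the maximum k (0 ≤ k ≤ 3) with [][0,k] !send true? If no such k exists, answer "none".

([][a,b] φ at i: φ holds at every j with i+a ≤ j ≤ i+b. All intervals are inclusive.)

3

!send must hold from j=3 onward; find where it first fails.
  j=3: holds
  j=4: holds
  j=5: holds
  j=6: holds
Holds through j=6; largest k = 3.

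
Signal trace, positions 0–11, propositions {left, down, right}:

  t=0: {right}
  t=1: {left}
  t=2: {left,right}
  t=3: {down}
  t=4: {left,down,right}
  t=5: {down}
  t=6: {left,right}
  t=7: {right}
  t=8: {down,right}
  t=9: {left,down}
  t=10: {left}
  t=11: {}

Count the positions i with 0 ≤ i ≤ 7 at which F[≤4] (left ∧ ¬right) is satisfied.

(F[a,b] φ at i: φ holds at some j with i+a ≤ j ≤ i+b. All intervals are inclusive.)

5

Evaluate at each i in [0,7]:
  i=0: ✓ (witness j=1)
  i=1: ✓ (witness j=1)
  i=2: ✗ (none in [2,6])
  i=3: ✗ (none in [3,7])
  i=4: ✗ (none in [4,8])
  i=5: ✓ (witness j=9)
  i=6: ✓ (witness j=9)
  i=7: ✓ (witness j=9)
Positions where it holds: {0, 1, 5, 6, 7} → 5.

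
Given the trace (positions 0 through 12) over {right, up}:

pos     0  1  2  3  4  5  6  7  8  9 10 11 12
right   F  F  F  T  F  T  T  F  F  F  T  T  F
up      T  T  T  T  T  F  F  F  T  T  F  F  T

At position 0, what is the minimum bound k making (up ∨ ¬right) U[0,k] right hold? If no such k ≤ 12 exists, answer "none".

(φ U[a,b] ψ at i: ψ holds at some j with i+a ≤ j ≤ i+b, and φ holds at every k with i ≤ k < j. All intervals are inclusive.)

Need earliest j ≥ 0 with right, and (up ∨ ¬right) at every k in [0,j-1].
  j=0: rhs fails.
  j=1: rhs fails.
  j=2: rhs fails.
  j=3: rhs holds; lhs holds on [0,2]. k = 3.

3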